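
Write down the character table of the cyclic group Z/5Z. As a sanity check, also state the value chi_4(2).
Character table of Z/5Z (irreps indexed chi_0,...,chi_4 with chi_k(m) = zeta_5^(k*m), zeta_5 = exp(2*pi*i/5)):
  irrep \ class  {0} (size 1)  {1} (size 1)    {2} (size 1)    {3} (size 1)    {4} (size 1)  
  chi_0          1             1               1               1               1             
  chi_1          1             exp(2*I*pi/5)   exp(4*I*pi/5)   exp(-4*I*pi/5)  exp(-2*I*pi/5)
  chi_2          1             exp(4*I*pi/5)   exp(-2*I*pi/5)  exp(2*I*pi/5)   exp(-4*I*pi/5)
  chi_3          1             exp(-4*I*pi/5)  exp(2*I*pi/5)   exp(-2*I*pi/5)  exp(4*I*pi/5) 
  chi_4          1             exp(-2*I*pi/5)  exp(-4*I*pi/5)  exp(4*I*pi/5)   exp(2*I*pi/5) 

Spot check: chi_4(2) = zeta_5^(4*2) = zeta_5^8 = exp(-4*I*pi/5).

Reasoning: Z/5Z is abelian, so all 5 irreducible complex representations are 1-dimensional. They are given by chi_k(m) = zeta_5^(k*m) for k = 0,...,4. Row orthogonality: sum_m chi_k(m) conj(chi_l(m)) = 5 * [k = l].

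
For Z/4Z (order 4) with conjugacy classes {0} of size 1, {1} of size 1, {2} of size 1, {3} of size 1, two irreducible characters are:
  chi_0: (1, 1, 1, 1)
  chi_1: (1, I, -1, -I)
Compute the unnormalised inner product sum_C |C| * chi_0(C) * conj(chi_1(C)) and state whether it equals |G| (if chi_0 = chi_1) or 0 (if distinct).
Sum = 0; so <chi_0, chi_1> = 0 (distinct irreducibles are orthogonal).

Explanation: Compute term by term over conjugacy classes (|C| * chi_0(C) * conj(chi_1(C))):
  1*(1)*conj(1) + 1*(1)*conj(I) + 1*(1)*conj(-1) + 1*(1)*conj(-I)
  = (1) + (-I) + (-1) + (I)
  = 0.
(Exp terms are combined using exp(i*s)*conj(exp(i*t)) = exp(i*(s-t)), and sums of them are collapsed using the identity that for every m > 1 the m distinct m-th roots of unity sum to 0, e.g. 1 + exp(2*I*pi/3) + exp(-2*I*pi/3) = 0.)
Dividing by |G| = 4 gives 0/4 = 0, matching the row-orthogonality relation <chi_0, chi_1> = [chi_0 = chi_1].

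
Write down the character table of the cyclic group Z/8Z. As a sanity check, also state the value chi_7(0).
Character table of Z/8Z (irreps indexed chi_0,...,chi_7 with chi_k(m) = zeta_8^(k*m), zeta_8 = exp(2*pi*i/8)):
  irrep \ class  {0} (size 1)  {1} (size 1)    {2} (size 1)  {3} (size 1)    {4} (size 1)  {5} (size 1)    {6} (size 1)  {7} (size 1)  
  chi_0          1             1               1             1               1             1               1             1             
  chi_1          1             exp(I*pi/4)     I             exp(3*I*pi/4)   -1            exp(-3*I*pi/4)  -I            exp(-I*pi/4)  
  chi_2          1             I               -1            -I              1             I               -1            -I            
  chi_3          1             exp(3*I*pi/4)   -I            exp(I*pi/4)     -1            exp(-I*pi/4)    I             exp(-3*I*pi/4)
  chi_4          1             -1              1             -1              1             -1              1             -1            
  chi_5          1             exp(-3*I*pi/4)  I             exp(-I*pi/4)    -1            exp(I*pi/4)     -I            exp(3*I*pi/4) 
  chi_6          1             -I              -1            I               1             -I              -1            I             
  chi_7          1             exp(-I*pi/4)    -I            exp(-3*I*pi/4)  -1            exp(3*I*pi/4)   I             exp(I*pi/4)   

Spot check: chi_7(0) = zeta_8^(7*0) = zeta_8^0 = 1.

Explanation: Z/8Z is abelian, so all 8 irreducible complex representations are 1-dimensional. They are given by chi_k(m) = zeta_8^(k*m) for k = 0,...,7. Row orthogonality: sum_m chi_k(m) conj(chi_l(m)) = 8 * [k = l].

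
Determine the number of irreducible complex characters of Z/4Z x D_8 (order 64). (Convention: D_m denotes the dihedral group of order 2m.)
28

Details: The number of irreducible complex representations of a finite group equals its number of conjugacy classes. For a direct product, #classes(G x H) = #classes(G) * #classes(H). Z/4Z has 4 classes (abelian), D_8 has 7 classes, so 4 * 7 = 28, so Z/4Z x D_8 (order 64) has exactly 28 irreducible complex representations.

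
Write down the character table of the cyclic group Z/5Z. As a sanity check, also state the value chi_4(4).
Character table of Z/5Z (irreps indexed chi_0,...,chi_4 with chi_k(m) = zeta_5^(k*m), zeta_5 = exp(2*pi*i/5)):
  irrep \ class  {0} (size 1)  {1} (size 1)    {2} (size 1)    {3} (size 1)    {4} (size 1)  
  chi_0          1             1               1               1               1             
  chi_1          1             exp(2*I*pi/5)   exp(4*I*pi/5)   exp(-4*I*pi/5)  exp(-2*I*pi/5)
  chi_2          1             exp(4*I*pi/5)   exp(-2*I*pi/5)  exp(2*I*pi/5)   exp(-4*I*pi/5)
  chi_3          1             exp(-4*I*pi/5)  exp(2*I*pi/5)   exp(-2*I*pi/5)  exp(4*I*pi/5) 
  chi_4          1             exp(-2*I*pi/5)  exp(-4*I*pi/5)  exp(4*I*pi/5)   exp(2*I*pi/5) 

Spot check: chi_4(4) = zeta_5^(4*4) = zeta_5^16 = exp(2*I*pi/5).

Solution. Z/5Z is abelian, so all 5 irreducible complex representations are 1-dimensional. They are given by chi_k(m) = zeta_5^(k*m) for k = 0,...,4. Row orthogonality: sum_m chi_k(m) conj(chi_l(m)) = 5 * [k = l].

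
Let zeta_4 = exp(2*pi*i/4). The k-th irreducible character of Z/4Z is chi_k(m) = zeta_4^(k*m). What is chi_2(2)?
chi_2(2) = zeta_4^4 = 1

chi_2(2) = zeta_4^(2*2) = zeta_4^4. Since zeta_4^4 = 1, this equals zeta_4^0 = exp(2*pi*i*0/4) = 1.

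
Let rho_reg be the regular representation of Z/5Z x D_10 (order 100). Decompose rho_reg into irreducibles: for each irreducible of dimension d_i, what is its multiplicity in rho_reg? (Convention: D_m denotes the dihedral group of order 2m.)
Each irreducible V_i of dimension d_i appears with multiplicity d_i, i.e. rho_reg = (direct sum over all irreducibles V_i) d_i V_i. The irreducible dimensions for Z/5Z x D_10 are 1, 1, 1, 1, 1, 1, 1, 1, 1, 1, 1, 1, 1, 1, 1, 1, 1, 1, 1, 1, 2, 2, 2, 2, 2, 2, 2, 2, 2, 2, 2, 2, 2, 2, 2, 2, 2, 2, 2, 2: 20 irreducibles of dimension 1, each with multiplicity 1; 20 irreducibles of dimension 2, each with multiplicity 2. Total dimension 20*1*1 + 20*2*2 = 100 = |G|.

Derivation: General theorem: in the regular representation of a finite group G, each irreducible appears with multiplicity equal to its dimension. Check: dim(rho_reg) = sum d_i^2 = 1 + 1 + 1 + 1 + 1 + 1 + 1 + 1 + 1 + 1 + 1 + 1 + 1 + 1 + 1 + 1 + 1 + 1 + 1 + 1 + 4 + 4 + 4 + 4 + 4 + 4 + 4 + 4 + 4 + 4 + 4 + 4 + 4 + 4 + 4 + 4 + 4 + 4 + 4 + 4 = 100 = |G|.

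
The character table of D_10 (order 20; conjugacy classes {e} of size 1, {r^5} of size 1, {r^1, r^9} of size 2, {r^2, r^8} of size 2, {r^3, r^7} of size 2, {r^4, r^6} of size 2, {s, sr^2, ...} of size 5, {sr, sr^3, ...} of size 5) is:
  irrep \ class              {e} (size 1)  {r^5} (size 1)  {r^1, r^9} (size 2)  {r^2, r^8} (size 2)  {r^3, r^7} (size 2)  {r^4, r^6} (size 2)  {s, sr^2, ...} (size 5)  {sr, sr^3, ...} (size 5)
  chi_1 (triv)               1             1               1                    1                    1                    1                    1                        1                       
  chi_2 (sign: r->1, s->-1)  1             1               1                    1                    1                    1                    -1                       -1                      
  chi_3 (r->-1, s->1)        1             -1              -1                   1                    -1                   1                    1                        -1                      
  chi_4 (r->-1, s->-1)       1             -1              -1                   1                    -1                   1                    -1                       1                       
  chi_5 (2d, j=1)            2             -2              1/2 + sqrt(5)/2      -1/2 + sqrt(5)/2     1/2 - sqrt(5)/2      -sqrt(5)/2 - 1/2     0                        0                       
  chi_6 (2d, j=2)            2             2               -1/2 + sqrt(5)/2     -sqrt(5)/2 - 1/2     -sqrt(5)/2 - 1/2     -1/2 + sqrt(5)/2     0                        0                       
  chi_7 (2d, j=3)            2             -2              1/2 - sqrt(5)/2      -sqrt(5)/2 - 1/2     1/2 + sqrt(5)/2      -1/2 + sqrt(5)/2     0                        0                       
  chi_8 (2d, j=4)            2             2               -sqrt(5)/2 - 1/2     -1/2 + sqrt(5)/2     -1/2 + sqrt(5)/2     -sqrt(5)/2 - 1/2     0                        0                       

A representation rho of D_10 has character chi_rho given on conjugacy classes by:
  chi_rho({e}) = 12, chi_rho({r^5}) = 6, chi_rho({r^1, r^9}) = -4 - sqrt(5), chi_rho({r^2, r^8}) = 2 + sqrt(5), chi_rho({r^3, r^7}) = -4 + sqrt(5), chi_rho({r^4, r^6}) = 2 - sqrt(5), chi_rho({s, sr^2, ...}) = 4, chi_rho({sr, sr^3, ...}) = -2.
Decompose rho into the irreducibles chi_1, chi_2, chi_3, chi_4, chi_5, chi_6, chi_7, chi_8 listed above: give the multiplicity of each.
Multiplicities: chi_1: 1, chi_2: 0, chi_3: 3, chi_4: 0, chi_5: 0, chi_6: 1, chi_7: 0, chi_8: 3.

Details: Use <chi_rho, chi> = (1/|G|) sum_C |C| * chi_rho(C) * conj(chi(C)) with |G| = 20 for each irreducible chi in the table:
  <chi_rho, chi_1> = (1/20)[1*(12)*conj(1) + 1*(6)*conj(1) + 2*(-4 - sqrt(5))*conj(1) + 2*(2 + sqrt(5))*conj(1) + 2*(-4 + sqrt(5))*conj(1) + 2*(2 - sqrt(5))*conj(1) + 5*(4)*conj(1) + 5*(-2)*conj(1)]
      = (1/20)[(12) + (6) + (-8 - 2*sqrt(5)) + (4 + 2*sqrt(5)) + (-8 + 2*sqrt(5)) + (4 - 2*sqrt(5)) + (20) + (-10)] = 20/20 = 1
  <chi_rho, chi_2> = (1/20)[1*(12)*conj(1) + 1*(6)*conj(1) + 2*(-4 - sqrt(5))*conj(1) + 2*(2 + sqrt(5))*conj(1) + 2*(-4 + sqrt(5))*conj(1) + 2*(2 - sqrt(5))*conj(1) + 5*(4)*conj(-1) + 5*(-2)*conj(-1)]
      = (1/20)[(12) + (6) + (-8 - 2*sqrt(5)) + (4 + 2*sqrt(5)) + (-8 + 2*sqrt(5)) + (4 - 2*sqrt(5)) + (-20) + (10)] = 0/20 = 0
  <chi_rho, chi_3> = (1/20)[1*(12)*conj(1) + 1*(6)*conj(-1) + 2*(-4 - sqrt(5))*conj(-1) + 2*(2 + sqrt(5))*conj(1) + 2*(-4 + sqrt(5))*conj(-1) + 2*(2 - sqrt(5))*conj(1) + 5*(4)*conj(1) + 5*(-2)*conj(-1)]
      = (1/20)[(12) + (-6) + (2*sqrt(5) + 8) + (4 + 2*sqrt(5)) + (8 - 2*sqrt(5)) + (4 - 2*sqrt(5)) + (20) + (10)] = 60/20 = 3
  <chi_rho, chi_4> = (1/20)[1*(12)*conj(1) + 1*(6)*conj(-1) + 2*(-4 - sqrt(5))*conj(-1) + 2*(2 + sqrt(5))*conj(1) + 2*(-4 + sqrt(5))*conj(-1) + 2*(2 - sqrt(5))*conj(1) + 5*(4)*conj(-1) + 5*(-2)*conj(1)]
      = (1/20)[(12) + (-6) + (2*sqrt(5) + 8) + (4 + 2*sqrt(5)) + (8 - 2*sqrt(5)) + (4 - 2*sqrt(5)) + (-20) + (-10)] = 0/20 = 0
  <chi_rho, chi_5> = (1/20)[1*(12)*conj(2) + 1*(6)*conj(-2) + 2*(-4 - sqrt(5))*conj(1/2 + sqrt(5)/2) + 2*(2 + sqrt(5))*conj(-1/2 + sqrt(5)/2) + 2*(-4 + sqrt(5))*conj(1/2 - sqrt(5)/2) + 2*(2 - sqrt(5))*conj(-sqrt(5)/2 - 1/2) + 5*(4)*conj(0) + 5*(-2)*conj(0)]
      = (1/20)[(24) + (-12) + (-5*sqrt(5) - 9) + (sqrt(5) + 3) + (-9 + 5*sqrt(5)) + (3 - sqrt(5)) + (0) + (0)] = 0/20 = 0
  <chi_rho, chi_6> = (1/20)[1*(12)*conj(2) + 1*(6)*conj(2) + 2*(-4 - sqrt(5))*conj(-1/2 + sqrt(5)/2) + 2*(2 + sqrt(5))*conj(-sqrt(5)/2 - 1/2) + 2*(-4 + sqrt(5))*conj(-sqrt(5)/2 - 1/2) + 2*(2 - sqrt(5))*conj(-1/2 + sqrt(5)/2) + 5*(4)*conj(0) + 5*(-2)*conj(0)]
      = (1/20)[(24) + (12) + (-3*sqrt(5) - 1) + (-7 - 3*sqrt(5)) + (-1 + 3*sqrt(5)) + (-7 + 3*sqrt(5)) + (0) + (0)] = 20/20 = 1
  <chi_rho, chi_7> = (1/20)[1*(12)*conj(2) + 1*(6)*conj(-2) + 2*(-4 - sqrt(5))*conj(1/2 - sqrt(5)/2) + 2*(2 + sqrt(5))*conj(-sqrt(5)/2 - 1/2) + 2*(-4 + sqrt(5))*conj(1/2 + sqrt(5)/2) + 2*(2 - sqrt(5))*conj(-1/2 + sqrt(5)/2) + 5*(4)*conj(0) + 5*(-2)*conj(0)]
      = (1/20)[(24) + (-12) + (1 + 3*sqrt(5)) + (-7 - 3*sqrt(5)) + (1 - 3*sqrt(5)) + (-7 + 3*sqrt(5)) + (0) + (0)] = 0/20 = 0
  <chi_rho, chi_8> = (1/20)[1*(12)*conj(2) + 1*(6)*conj(2) + 2*(-4 - sqrt(5))*conj(-sqrt(5)/2 - 1/2) + 2*(2 + sqrt(5))*conj(-1/2 + sqrt(5)/2) + 2*(-4 + sqrt(5))*conj(-1/2 + sqrt(5)/2) + 2*(2 - sqrt(5))*conj(-sqrt(5)/2 - 1/2) + 5*(4)*conj(0) + 5*(-2)*conj(0)]
      = (1/20)[(24) + (12) + (9 + 5*sqrt(5)) + (sqrt(5) + 3) + (9 - 5*sqrt(5)) + (3 - sqrt(5)) + (0) + (0)] = 60/20 = 3
Dimension check: dim(rho) = sum (mult * dim) = 1*1 + 0*1 + 3*1 + 0*1 + 0*2 + 1*2 + 0*2 + 3*2 = 12 = chi_rho(e) = 12.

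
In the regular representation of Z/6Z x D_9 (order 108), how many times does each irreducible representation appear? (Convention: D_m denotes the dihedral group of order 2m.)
Each irreducible V_i of dimension d_i appears with multiplicity d_i, i.e. rho_reg = (direct sum over all irreducibles V_i) d_i V_i. The irreducible dimensions for Z/6Z x D_9 are 1, 1, 1, 1, 1, 1, 1, 1, 1, 1, 1, 1, 2, 2, 2, 2, 2, 2, 2, 2, 2, 2, 2, 2, 2, 2, 2, 2, 2, 2, 2, 2, 2, 2, 2, 2: 12 irreducibles of dimension 1, each with multiplicity 1; 24 irreducibles of dimension 2, each with multiplicity 2. Total dimension 12*1*1 + 24*2*2 = 108 = |G|.

Working: General theorem: in the regular representation of a finite group G, each irreducible appears with multiplicity equal to its dimension. Check: dim(rho_reg) = sum d_i^2 = 1 + 1 + 1 + 1 + 1 + 1 + 1 + 1 + 1 + 1 + 1 + 1 + 4 + 4 + 4 + 4 + 4 + 4 + 4 + 4 + 4 + 4 + 4 + 4 + 4 + 4 + 4 + 4 + 4 + 4 + 4 + 4 + 4 + 4 + 4 + 4 = 108 = |G|.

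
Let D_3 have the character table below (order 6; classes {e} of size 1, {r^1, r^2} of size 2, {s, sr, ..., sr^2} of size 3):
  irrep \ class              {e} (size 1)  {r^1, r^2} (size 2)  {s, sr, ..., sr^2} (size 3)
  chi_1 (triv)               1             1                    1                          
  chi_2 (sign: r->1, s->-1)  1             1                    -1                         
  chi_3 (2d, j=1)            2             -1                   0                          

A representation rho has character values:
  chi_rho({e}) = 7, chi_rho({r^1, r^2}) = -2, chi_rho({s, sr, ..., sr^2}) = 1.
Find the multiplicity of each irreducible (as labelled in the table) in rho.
Multiplicities: chi_1: 1, chi_2: 0, chi_3: 3.

Solution. Use <chi_rho, chi> = (1/|G|) sum_C |C| * chi_rho(C) * conj(chi(C)) with |G| = 6 for each irreducible chi in the table:
  <chi_rho, chi_1> = (1/6)[1*(7)*conj(1) + 2*(-2)*conj(1) + 3*(1)*conj(1)]
      = (1/6)[(7) + (-4) + (3)] = 6/6 = 1
  <chi_rho, chi_2> = (1/6)[1*(7)*conj(1) + 2*(-2)*conj(1) + 3*(1)*conj(-1)]
      = (1/6)[(7) + (-4) + (-3)] = 0/6 = 0
  <chi_rho, chi_3> = (1/6)[1*(7)*conj(2) + 2*(-2)*conj(-1) + 3*(1)*conj(0)]
      = (1/6)[(14) + (4) + (0)] = 18/6 = 3
Dimension check: dim(rho) = sum (mult * dim) = 1*1 + 0*1 + 3*2 = 7 = chi_rho(e) = 7.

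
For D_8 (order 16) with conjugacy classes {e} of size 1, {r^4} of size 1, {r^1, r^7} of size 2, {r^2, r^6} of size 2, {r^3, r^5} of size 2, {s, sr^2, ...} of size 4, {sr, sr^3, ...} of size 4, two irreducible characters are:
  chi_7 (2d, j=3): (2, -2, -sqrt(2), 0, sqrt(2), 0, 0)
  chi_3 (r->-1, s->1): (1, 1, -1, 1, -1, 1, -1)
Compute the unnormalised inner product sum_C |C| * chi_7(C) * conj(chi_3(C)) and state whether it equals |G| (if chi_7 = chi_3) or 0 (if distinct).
Sum = 0; so <chi_7, chi_3> = 0 (distinct irreducibles are orthogonal).

Justification: Compute term by term over conjugacy classes (|C| * chi_7(C) * conj(chi_3(C))):
  1*(2)*conj(1) + 1*(-2)*conj(1) + 2*(-sqrt(2))*conj(-1) + 2*(0)*conj(1) + 2*(sqrt(2))*conj(-1) + 4*(0)*conj(1) + 4*(0)*conj(-1)
  = (2) + (-2) + (2*sqrt(2)) + (0) + (-2*sqrt(2)) + (0) + (0)
  = 0.
Dividing by |G| = 16 gives 0/16 = 0, matching the row-orthogonality relation <chi_7, chi_3> = [chi_7 = chi_3].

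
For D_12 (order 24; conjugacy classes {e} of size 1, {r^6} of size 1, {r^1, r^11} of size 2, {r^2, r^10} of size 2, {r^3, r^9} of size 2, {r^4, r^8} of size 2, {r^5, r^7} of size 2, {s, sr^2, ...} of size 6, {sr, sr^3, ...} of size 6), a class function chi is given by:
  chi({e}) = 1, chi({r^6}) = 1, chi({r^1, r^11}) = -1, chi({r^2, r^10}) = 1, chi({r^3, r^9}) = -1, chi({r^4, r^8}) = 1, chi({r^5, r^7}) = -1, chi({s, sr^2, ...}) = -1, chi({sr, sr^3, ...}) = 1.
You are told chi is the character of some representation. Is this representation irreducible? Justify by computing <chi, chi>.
Irreducible: <chi, chi> = 1.

Justification: <chi, chi> = (1/|G|) sum_C |C| * |chi(C)|^2 = (1/24)[1*|1|^2 + 1*|1|^2 + 2*|-1|^2 + 2*|1|^2 + 2*|-1|^2 + 2*|1|^2 + 2*|-1|^2 + 6*|-1|^2 + 6*|1|^2]
  = (1/24)[(1) + (1) + (2) + (2) + (2) + (2) + (2) + (6) + (6)] = 24/24 = 1.
A character is irreducible iff <chi, chi> = 1, so this representation is irreducible.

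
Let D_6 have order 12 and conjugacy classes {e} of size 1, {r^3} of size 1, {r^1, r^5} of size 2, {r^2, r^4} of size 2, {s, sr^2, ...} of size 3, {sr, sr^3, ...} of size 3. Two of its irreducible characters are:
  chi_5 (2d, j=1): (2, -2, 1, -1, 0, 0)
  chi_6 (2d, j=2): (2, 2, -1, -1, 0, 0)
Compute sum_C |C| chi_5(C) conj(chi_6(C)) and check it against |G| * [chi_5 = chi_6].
Sum = 0; so <chi_5, chi_6> = 0 (distinct irreducibles are orthogonal).

Explanation: Compute term by term over conjugacy classes (|C| * chi_5(C) * conj(chi_6(C))):
  1*(2)*conj(2) + 1*(-2)*conj(2) + 2*(1)*conj(-1) + 2*(-1)*conj(-1) + 3*(0)*conj(0) + 3*(0)*conj(0)
  = (4) + (-4) + (-2) + (2) + (0) + (0)
  = 0.
Dividing by |G| = 12 gives 0/12 = 0, matching the row-orthogonality relation <chi_5, chi_6> = [chi_5 = chi_6].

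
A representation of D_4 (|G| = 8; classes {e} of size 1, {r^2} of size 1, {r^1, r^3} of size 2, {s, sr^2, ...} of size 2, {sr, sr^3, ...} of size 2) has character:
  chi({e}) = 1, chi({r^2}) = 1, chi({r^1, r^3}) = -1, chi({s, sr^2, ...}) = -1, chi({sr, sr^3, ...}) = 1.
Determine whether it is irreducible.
Irreducible: <chi, chi> = 1.

Argument: <chi, chi> = (1/|G|) sum_C |C| * |chi(C)|^2 = (1/8)[1*|1|^2 + 1*|1|^2 + 2*|-1|^2 + 2*|-1|^2 + 2*|1|^2]
  = (1/8)[(1) + (1) + (2) + (2) + (2)] = 8/8 = 1.
A character is irreducible iff <chi, chi> = 1, so this representation is irreducible.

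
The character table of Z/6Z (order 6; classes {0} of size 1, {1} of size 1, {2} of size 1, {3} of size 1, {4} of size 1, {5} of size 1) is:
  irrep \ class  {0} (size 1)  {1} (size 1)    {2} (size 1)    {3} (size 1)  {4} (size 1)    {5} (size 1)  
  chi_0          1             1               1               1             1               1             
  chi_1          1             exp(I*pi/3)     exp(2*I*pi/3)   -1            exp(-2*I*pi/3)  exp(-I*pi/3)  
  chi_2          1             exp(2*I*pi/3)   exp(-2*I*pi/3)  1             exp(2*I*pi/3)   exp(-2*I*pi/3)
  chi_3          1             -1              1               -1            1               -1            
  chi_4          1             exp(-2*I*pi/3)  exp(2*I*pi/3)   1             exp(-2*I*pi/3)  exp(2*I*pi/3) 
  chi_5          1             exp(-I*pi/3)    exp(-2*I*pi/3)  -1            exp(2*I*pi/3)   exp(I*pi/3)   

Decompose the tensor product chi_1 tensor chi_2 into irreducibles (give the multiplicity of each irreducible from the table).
chi_1 tensor chi_2 = chi_3 (all other irreducibles have multiplicity 0).

Argument: The character of a tensor product is the pointwise product (chi_1 * chi_2)(C) = chi_1(C) * chi_2(C):
  {0}: (1)*(1), {1}: (exp(I*pi/3))*(exp(2*I*pi/3)), {2}: (exp(2*I*pi/3))*(exp(-2*I*pi/3)), {3}: (-1)*(1), {4}: (exp(-2*I*pi/3))*(exp(2*I*pi/3)), {5}: (exp(-I*pi/3))*(exp(-2*I*pi/3))
so (chi_1 * chi_2) takes values
  {0} -> 1, {1} -> -1, {2} -> 1, {3} -> -1, {4} -> 1, {5} -> -1.
Now take the inner product of this character with each irreducible chi from the table, <chi_1*chi_2, chi> = (1/6) sum_C |C| (chi_1*chi_2)(C) conj(chi(C)):
  <chi_1*chi_2, chi_0> = (1/6)[1*(1)*conj(1) + 1*(-1)*conj(1) + 1*(1)*conj(1) + 1*(-1)*conj(1) + 1*(1)*conj(1) + 1*(-1)*conj(1)]
      = (1/6)[(1) + (-1) + (1) + (-1) + (1) + (-1)] = 0/6 = 0
  <chi_1*chi_2, chi_1> = (1/6)[1*(1)*conj(1) + 1*(-1)*conj(exp(I*pi/3)) + 1*(1)*conj(exp(2*I*pi/3)) + 1*(-1)*conj(-1) + 1*(1)*conj(exp(-2*I*pi/3)) + 1*(-1)*conj(exp(-I*pi/3))]
      = (1/6)[(1) + (-exp(-I*pi/3)) + (exp(-2*I*pi/3)) + (1) + (exp(2*I*pi/3)) + (-exp(I*pi/3))] = 0/6 = 0
  <chi_1*chi_2, chi_2> = (1/6)[1*(1)*conj(1) + 1*(-1)*conj(exp(2*I*pi/3)) + 1*(1)*conj(exp(-2*I*pi/3)) + 1*(-1)*conj(1) + 1*(1)*conj(exp(2*I*pi/3)) + 1*(-1)*conj(exp(-2*I*pi/3))]
      = (1/6)[(1) + (-exp(-2*I*pi/3)) + (exp(2*I*pi/3)) + (-1) + (exp(-2*I*pi/3)) + (-exp(2*I*pi/3))] = 0/6 = 0
  <chi_1*chi_2, chi_3> = (1/6)[1*(1)*conj(1) + 1*(-1)*conj(-1) + 1*(1)*conj(1) + 1*(-1)*conj(-1) + 1*(1)*conj(1) + 1*(-1)*conj(-1)]
      = (1/6)[(1) + (1) + (1) + (1) + (1) + (1)] = 6/6 = 1
  <chi_1*chi_2, chi_4> = (1/6)[1*(1)*conj(1) + 1*(-1)*conj(exp(-2*I*pi/3)) + 1*(1)*conj(exp(2*I*pi/3)) + 1*(-1)*conj(1) + 1*(1)*conj(exp(-2*I*pi/3)) + 1*(-1)*conj(exp(2*I*pi/3))]
      = (1/6)[(1) + (-exp(2*I*pi/3)) + (exp(-2*I*pi/3)) + (-1) + (exp(2*I*pi/3)) + (-exp(-2*I*pi/3))] = 0/6 = 0
  <chi_1*chi_2, chi_5> = (1/6)[1*(1)*conj(1) + 1*(-1)*conj(exp(-I*pi/3)) + 1*(1)*conj(exp(-2*I*pi/3)) + 1*(-1)*conj(-1) + 1*(1)*conj(exp(2*I*pi/3)) + 1*(-1)*conj(exp(I*pi/3))]
      = (1/6)[(1) + (-exp(I*pi/3)) + (exp(2*I*pi/3)) + (1) + (exp(-2*I*pi/3)) + (-exp(-I*pi/3))] = 0/6 = 0
(Exp terms are combined using exp(i*s)*conj(exp(i*t)) = exp(i*(s-t)), and sums of them are collapsed using the identity that for every m > 1 the m distinct m-th roots of unity sum to 0, e.g. 1 + exp(2*I*pi/3) + exp(-2*I*pi/3) = 0.)
Hence the multiplicities are chi_3: 1. Dimension check: dim(chi_1)*dim(chi_2) = 1*1 = 1 and sum (mult * dim) = 1*1 = 1.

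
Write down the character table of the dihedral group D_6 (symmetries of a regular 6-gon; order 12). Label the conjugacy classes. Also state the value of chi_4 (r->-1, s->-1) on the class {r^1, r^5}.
Conjugacy classes: {e} of size 1, {r^3} of size 1, {r^1, r^5} of size 2, {r^2, r^4} of size 2, {s, sr^2, ...} of size 3, {sr, sr^3, ...} of size 3.
Character table:
  irrep \ class              {e} (size 1)  {r^3} (size 1)  {r^1, r^5} (size 2)  {r^2, r^4} (size 2)  {s, sr^2, ...} (size 3)  {sr, sr^3, ...} (size 3)
  chi_1 (triv)               1             1               1                    1                    1                        1                       
  chi_2 (sign: r->1, s->-1)  1             1               1                    1                    -1                       -1                      
  chi_3 (r->-1, s->1)        1             -1              -1                   1                    1                        -1                      
  chi_4 (r->-1, s->-1)       1             -1              -1                   1                    -1                       1                       
  chi_5 (2d, j=1)            2             -2              1                    -1                   0                        0                       
  chi_6 (2d, j=2)            2             2               -1                   -1                   0                        0                       

Spot check: chi_4 (r->-1, s->-1) on {r^1, r^5} = -1.

Reasoning: D_6 has order 2*6 = 12 with 6 conjugacy classes, hence 6 irreducibles. Sum of squared dims 1 + 1 + 1 + 1 + 4 + 4 = 12 = |G|. Linear characters come from the abelianisation; the 2-dimensional irreps have character r^k -> 2*cos(2*pi*j*k/6), reflections -> 0.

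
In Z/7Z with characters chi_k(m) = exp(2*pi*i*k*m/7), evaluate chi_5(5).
chi_5(5) = zeta_7^25 = exp(-6*I*pi/7)

Explanation: chi_5(5) = zeta_7^(5*5) = zeta_7^25. Since zeta_7^7 = 1, this equals zeta_7^4 = exp(2*pi*i*4/7) = exp(-6*I*pi/7).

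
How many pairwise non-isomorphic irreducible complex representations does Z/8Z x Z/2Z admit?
16

Working: The number of irreducible complex representations of a finite group equals its number of conjugacy classes. Z/8Z x Z/2Z is abelian of order 16, so every element is its own conjugacy class: 16 classes, so Z/8Z x Z/2Z (order 16) has exactly 16 irreducible complex representations.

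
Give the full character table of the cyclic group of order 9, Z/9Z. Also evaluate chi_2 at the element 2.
Character table of Z/9Z (irreps indexed chi_0,...,chi_8 with chi_k(m) = zeta_9^(k*m), zeta_9 = exp(2*pi*i/9)):
  irrep \ class  {0} (size 1)  {1} (size 1)    {2} (size 1)    {3} (size 1)    {4} (size 1)    {5} (size 1)    {6} (size 1)    {7} (size 1)    {8} (size 1)  
  chi_0          1             1               1               1               1               1               1               1               1             
  chi_1          1             exp(2*I*pi/9)   exp(4*I*pi/9)   exp(2*I*pi/3)   exp(8*I*pi/9)   exp(-8*I*pi/9)  exp(-2*I*pi/3)  exp(-4*I*pi/9)  exp(-2*I*pi/9)
  chi_2          1             exp(4*I*pi/9)   exp(8*I*pi/9)   exp(-2*I*pi/3)  exp(-2*I*pi/9)  exp(2*I*pi/9)   exp(2*I*pi/3)   exp(-8*I*pi/9)  exp(-4*I*pi/9)
  chi_3          1             exp(2*I*pi/3)   exp(-2*I*pi/3)  1               exp(2*I*pi/3)   exp(-2*I*pi/3)  1               exp(2*I*pi/3)   exp(-2*I*pi/3)
  chi_4          1             exp(8*I*pi/9)   exp(-2*I*pi/9)  exp(2*I*pi/3)   exp(-4*I*pi/9)  exp(4*I*pi/9)   exp(-2*I*pi/3)  exp(2*I*pi/9)   exp(-8*I*pi/9)
  chi_5          1             exp(-8*I*pi/9)  exp(2*I*pi/9)   exp(-2*I*pi/3)  exp(4*I*pi/9)   exp(-4*I*pi/9)  exp(2*I*pi/3)   exp(-2*I*pi/9)  exp(8*I*pi/9) 
  chi_6          1             exp(-2*I*pi/3)  exp(2*I*pi/3)   1               exp(-2*I*pi/3)  exp(2*I*pi/3)   1               exp(-2*I*pi/3)  exp(2*I*pi/3) 
  chi_7          1             exp(-4*I*pi/9)  exp(-8*I*pi/9)  exp(2*I*pi/3)   exp(2*I*pi/9)   exp(-2*I*pi/9)  exp(-2*I*pi/3)  exp(8*I*pi/9)   exp(4*I*pi/9) 
  chi_8          1             exp(-2*I*pi/9)  exp(-4*I*pi/9)  exp(-2*I*pi/3)  exp(-8*I*pi/9)  exp(8*I*pi/9)   exp(2*I*pi/3)   exp(4*I*pi/9)   exp(2*I*pi/9) 

Spot check: chi_2(2) = zeta_9^(2*2) = zeta_9^4 = exp(8*I*pi/9).

Proof sketch: Z/9Z is abelian, so all 9 irreducible complex representations are 1-dimensional. They are given by chi_k(m) = zeta_9^(k*m) for k = 0,...,8. Row orthogonality: sum_m chi_k(m) conj(chi_l(m)) = 9 * [k = l].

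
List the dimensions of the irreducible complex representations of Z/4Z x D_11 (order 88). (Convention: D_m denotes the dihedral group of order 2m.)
Dimensions: 1, 1, 1, 1, 1, 1, 1, 1, 2, 2, 2, 2, 2, 2, 2, 2, 2, 2, 2, 2, 2, 2, 2, 2, 2, 2, 2, 2

Details: There are 28 irreducibles (= number of conjugacy classes). Their dimensions d_i satisfy sum d_i^2 = |G| = 88: 1 + 1 + 1 + 1 + 1 + 1 + 1 + 1 + 4 + 4 + 4 + 4 + 4 + 4 + 4 + 4 + 4 + 4 + 4 + 4 + 4 + 4 + 4 + 4 + 4 + 4 + 4 + 4 = 88. (For the product with Z/4Z: each of the 4 1-dim characters of Z/4Z tensors with each irrep of D_11, giving 4 copies of each D_11-dimension.)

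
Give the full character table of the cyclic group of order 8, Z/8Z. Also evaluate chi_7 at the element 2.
Character table of Z/8Z (irreps indexed chi_0,...,chi_7 with chi_k(m) = zeta_8^(k*m), zeta_8 = exp(2*pi*i/8)):
  irrep \ class  {0} (size 1)  {1} (size 1)    {2} (size 1)  {3} (size 1)    {4} (size 1)  {5} (size 1)    {6} (size 1)  {7} (size 1)  
  chi_0          1             1               1             1               1             1               1             1             
  chi_1          1             exp(I*pi/4)     I             exp(3*I*pi/4)   -1            exp(-3*I*pi/4)  -I            exp(-I*pi/4)  
  chi_2          1             I               -1            -I              1             I               -1            -I            
  chi_3          1             exp(3*I*pi/4)   -I            exp(I*pi/4)     -1            exp(-I*pi/4)    I             exp(-3*I*pi/4)
  chi_4          1             -1              1             -1              1             -1              1             -1            
  chi_5          1             exp(-3*I*pi/4)  I             exp(-I*pi/4)    -1            exp(I*pi/4)     -I            exp(3*I*pi/4) 
  chi_6          1             -I              -1            I               1             -I              -1            I             
  chi_7          1             exp(-I*pi/4)    -I            exp(-3*I*pi/4)  -1            exp(3*I*pi/4)   I             exp(I*pi/4)   

Spot check: chi_7(2) = zeta_8^(7*2) = zeta_8^14 = -I.

Why: Z/8Z is abelian, so all 8 irreducible complex representations are 1-dimensional. They are given by chi_k(m) = zeta_8^(k*m) for k = 0,...,7. Row orthogonality: sum_m chi_k(m) conj(chi_l(m)) = 8 * [k = l].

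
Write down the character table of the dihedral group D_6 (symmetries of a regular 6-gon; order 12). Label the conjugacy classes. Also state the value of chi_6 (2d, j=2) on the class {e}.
Conjugacy classes: {e} of size 1, {r^3} of size 1, {r^1, r^5} of size 2, {r^2, r^4} of size 2, {s, sr^2, ...} of size 3, {sr, sr^3, ...} of size 3.
Character table:
  irrep \ class              {e} (size 1)  {r^3} (size 1)  {r^1, r^5} (size 2)  {r^2, r^4} (size 2)  {s, sr^2, ...} (size 3)  {sr, sr^3, ...} (size 3)
  chi_1 (triv)               1             1               1                    1                    1                        1                       
  chi_2 (sign: r->1, s->-1)  1             1               1                    1                    -1                       -1                      
  chi_3 (r->-1, s->1)        1             -1              -1                   1                    1                        -1                      
  chi_4 (r->-1, s->-1)       1             -1              -1                   1                    -1                       1                       
  chi_5 (2d, j=1)            2             -2              1                    -1                   0                        0                       
  chi_6 (2d, j=2)            2             2               -1                   -1                   0                        0                       

Spot check: chi_6 (2d, j=2) on {e} = 2.

Why: D_6 has order 2*6 = 12 with 6 conjugacy classes, hence 6 irreducibles. Sum of squared dims 1 + 1 + 1 + 1 + 4 + 4 = 12 = |G|. Linear characters come from the abelianisation; the 2-dimensional irreps have character r^k -> 2*cos(2*pi*j*k/6), reflections -> 0.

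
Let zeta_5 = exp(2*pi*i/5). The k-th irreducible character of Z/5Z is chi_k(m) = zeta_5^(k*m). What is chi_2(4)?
chi_2(4) = zeta_5^8 = exp(-4*I*pi/5)

Working: chi_2(4) = zeta_5^(2*4) = zeta_5^8. Since zeta_5^5 = 1, this equals zeta_5^3 = exp(2*pi*i*3/5) = exp(-4*I*pi/5).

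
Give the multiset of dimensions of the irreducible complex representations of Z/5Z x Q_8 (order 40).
Dimensions: 1, 1, 1, 1, 1, 1, 1, 1, 1, 1, 1, 1, 1, 1, 1, 1, 1, 1, 1, 1, 2, 2, 2, 2, 2

Proof sketch: There are 25 irreducibles (= number of conjugacy classes). Their dimensions d_i satisfy sum d_i^2 = |G| = 40: 1 + 1 + 1 + 1 + 1 + 1 + 1 + 1 + 1 + 1 + 1 + 1 + 1 + 1 + 1 + 1 + 1 + 1 + 1 + 1 + 4 + 4 + 4 + 4 + 4 = 40. (For the product with Z/5Z: each of the 5 1-dim characters of Z/5Z tensors with each irrep of Q_8, giving 5 copies of each Q_8-dimension.)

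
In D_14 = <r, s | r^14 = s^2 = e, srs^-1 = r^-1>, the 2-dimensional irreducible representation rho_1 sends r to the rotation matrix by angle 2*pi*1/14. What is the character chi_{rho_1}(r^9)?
chi_{rho_1}(r^9) = 2*cos(2*pi*1*9/14) = -2*cos(2*pi/7)

Details: rho_1(r^9) is rotation by angle 2*pi*1*9/14, whose trace is 2*cos(2*pi*1*9/14) = -2*cos(2*pi/7).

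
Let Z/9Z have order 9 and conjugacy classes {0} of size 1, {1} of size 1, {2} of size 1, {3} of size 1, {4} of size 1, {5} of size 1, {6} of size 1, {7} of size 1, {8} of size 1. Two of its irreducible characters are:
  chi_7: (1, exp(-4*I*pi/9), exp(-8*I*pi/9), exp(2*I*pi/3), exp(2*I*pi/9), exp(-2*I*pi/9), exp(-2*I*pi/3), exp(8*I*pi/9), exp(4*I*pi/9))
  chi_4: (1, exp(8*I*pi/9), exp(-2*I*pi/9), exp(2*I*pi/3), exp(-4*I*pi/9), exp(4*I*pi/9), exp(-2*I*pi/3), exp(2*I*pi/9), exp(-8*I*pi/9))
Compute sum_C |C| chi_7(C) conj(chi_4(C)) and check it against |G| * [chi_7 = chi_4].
Sum = 0; so <chi_7, chi_4> = 0 (distinct irreducibles are orthogonal).

Proof sketch: Compute term by term over conjugacy classes (|C| * chi_7(C) * conj(chi_4(C))):
  1*(1)*conj(1) + 1*(exp(-4*I*pi/9))*conj(exp(8*I*pi/9)) + 1*(exp(-8*I*pi/9))*conj(exp(-2*I*pi/9)) + 1*(exp(2*I*pi/3))*conj(exp(2*I*pi/3)) + 1*(exp(2*I*pi/9))*conj(exp(-4*I*pi/9)) + 1*(exp(-2*I*pi/9))*conj(exp(4*I*pi/9)) + 1*(exp(-2*I*pi/3))*conj(exp(-2*I*pi/3)) + 1*(exp(8*I*pi/9))*conj(exp(2*I*pi/9)) + 1*(exp(4*I*pi/9))*conj(exp(-8*I*pi/9))
  = (1) + (exp(2*I*pi/3)) + (exp(-2*I*pi/3)) + (1) + (exp(2*I*pi/3)) + (exp(-2*I*pi/3)) + (1) + (exp(2*I*pi/3)) + (exp(-2*I*pi/3))
  = 0.
(Exp terms are combined using exp(i*s)*conj(exp(i*t)) = exp(i*(s-t)), and sums of them are collapsed using the identity that for every m > 1 the m distinct m-th roots of unity sum to 0, e.g. 1 + exp(2*I*pi/3) + exp(-2*I*pi/3) = 0.)
Dividing by |G| = 9 gives 0/9 = 0, matching the row-orthogonality relation <chi_7, chi_4> = [chi_7 = chi_4].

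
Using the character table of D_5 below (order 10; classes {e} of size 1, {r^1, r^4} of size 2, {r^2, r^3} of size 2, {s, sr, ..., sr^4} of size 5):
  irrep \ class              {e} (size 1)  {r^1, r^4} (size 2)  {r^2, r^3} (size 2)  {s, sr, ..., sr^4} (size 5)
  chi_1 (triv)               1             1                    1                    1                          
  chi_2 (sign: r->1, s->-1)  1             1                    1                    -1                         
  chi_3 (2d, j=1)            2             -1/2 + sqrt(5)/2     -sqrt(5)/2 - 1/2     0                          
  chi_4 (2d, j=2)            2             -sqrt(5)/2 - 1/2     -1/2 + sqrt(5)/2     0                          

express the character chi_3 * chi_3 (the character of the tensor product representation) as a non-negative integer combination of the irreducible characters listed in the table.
chi_3 tensor chi_3 = chi_1 + chi_2 + chi_4 (all other irreducibles have multiplicity 0).

Why: The character of a tensor product is the pointwise product (chi_3 * chi_3)(C) = chi_3(C) * chi_3(C):
  {e}: (2)*(2), {r^1, r^4}: (-1/2 + sqrt(5)/2)*(-1/2 + sqrt(5)/2), {r^2, r^3}: (-sqrt(5)/2 - 1/2)*(-sqrt(5)/2 - 1/2), {s, sr, ..., sr^4}: (0)*(0)
so (chi_3 * chi_3) takes values
  {e} -> 4, {r^1, r^4} -> 3/2 - sqrt(5)/2, {r^2, r^3} -> sqrt(5)/2 + 3/2, {s, sr, ..., sr^4} -> 0.
Now take the inner product of this character with each irreducible chi from the table, <chi_3*chi_3, chi> = (1/10) sum_C |C| (chi_3*chi_3)(C) conj(chi(C)):
  <chi_3*chi_3, chi_1> = (1/10)[1*(4)*conj(1) + 2*(3/2 - sqrt(5)/2)*conj(1) + 2*(sqrt(5)/2 + 3/2)*conj(1) + 5*(0)*conj(1)]
      = (1/10)[(4) + (3 - sqrt(5)) + (sqrt(5) + 3) + (0)] = 10/10 = 1
  <chi_3*chi_3, chi_2> = (1/10)[1*(4)*conj(1) + 2*(3/2 - sqrt(5)/2)*conj(1) + 2*(sqrt(5)/2 + 3/2)*conj(1) + 5*(0)*conj(-1)]
      = (1/10)[(4) + (3 - sqrt(5)) + (sqrt(5) + 3) + (0)] = 10/10 = 1
  <chi_3*chi_3, chi_3> = (1/10)[1*(4)*conj(2) + 2*(3/2 - sqrt(5)/2)*conj(-1/2 + sqrt(5)/2) + 2*(sqrt(5)/2 + 3/2)*conj(-sqrt(5)/2 - 1/2) + 5*(0)*conj(0)]
      = (1/10)[(8) + (-4 + 2*sqrt(5)) + (-2*sqrt(5) - 4) + (0)] = 0/10 = 0
  <chi_3*chi_3, chi_4> = (1/10)[1*(4)*conj(2) + 2*(3/2 - sqrt(5)/2)*conj(-sqrt(5)/2 - 1/2) + 2*(sqrt(5)/2 + 3/2)*conj(-1/2 + sqrt(5)/2) + 5*(0)*conj(0)]
      = (1/10)[(8) + (1 - sqrt(5)) + (1 + sqrt(5)) + (0)] = 10/10 = 1
Hence the multiplicities are chi_1: 1, chi_2: 1, chi_4: 1. Dimension check: dim(chi_3)*dim(chi_3) = 2*2 = 4 and sum (mult * dim) = 1*1 + 1*1 + 1*2 = 4.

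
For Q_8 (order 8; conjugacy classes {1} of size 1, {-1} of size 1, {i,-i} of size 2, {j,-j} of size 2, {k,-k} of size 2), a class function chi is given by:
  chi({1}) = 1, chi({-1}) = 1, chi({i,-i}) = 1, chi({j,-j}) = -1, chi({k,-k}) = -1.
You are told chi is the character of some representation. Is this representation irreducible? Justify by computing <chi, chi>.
Irreducible: <chi, chi> = 1.

Solution. <chi, chi> = (1/|G|) sum_C |C| * |chi(C)|^2 = (1/8)[1*|1|^2 + 1*|1|^2 + 2*|1|^2 + 2*|-1|^2 + 2*|-1|^2]
  = (1/8)[(1) + (1) + (2) + (2) + (2)] = 8/8 = 1.
A character is irreducible iff <chi, chi> = 1, so this representation is irreducible.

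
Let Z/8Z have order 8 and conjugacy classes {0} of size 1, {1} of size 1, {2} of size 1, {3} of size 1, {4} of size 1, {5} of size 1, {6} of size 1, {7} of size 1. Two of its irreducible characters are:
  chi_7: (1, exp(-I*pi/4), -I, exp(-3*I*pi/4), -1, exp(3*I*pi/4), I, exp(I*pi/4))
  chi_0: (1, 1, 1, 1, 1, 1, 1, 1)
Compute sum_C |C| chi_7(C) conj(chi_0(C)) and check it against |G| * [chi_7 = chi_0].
Sum = 0; so <chi_7, chi_0> = 0 (distinct irreducibles are orthogonal).

Compute term by term over conjugacy classes (|C| * chi_7(C) * conj(chi_0(C))):
  1*(1)*conj(1) + 1*(exp(-I*pi/4))*conj(1) + 1*(-I)*conj(1) + 1*(exp(-3*I*pi/4))*conj(1) + 1*(-1)*conj(1) + 1*(exp(3*I*pi/4))*conj(1) + 1*(I)*conj(1) + 1*(exp(I*pi/4))*conj(1)
  = (1) + (exp(-I*pi/4)) + (-I) + (exp(-3*I*pi/4)) + (-1) + (exp(3*I*pi/4)) + (I) + (exp(I*pi/4))
  = 0.
(Exp terms are combined using exp(i*s)*conj(exp(i*t)) = exp(i*(s-t)), and sums of them are collapsed using the identity that for every m > 1 the m distinct m-th roots of unity sum to 0, e.g. 1 + exp(2*I*pi/3) + exp(-2*I*pi/3) = 0.)
Dividing by |G| = 8 gives 0/8 = 0, matching the row-orthogonality relation <chi_7, chi_0> = [chi_7 = chi_0].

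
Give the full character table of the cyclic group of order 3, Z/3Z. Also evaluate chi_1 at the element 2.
Character table of Z/3Z (irreps indexed chi_0,...,chi_2 with chi_k(m) = zeta_3^(k*m), zeta_3 = exp(2*pi*i/3)):
  irrep \ class  {0} (size 1)  {1} (size 1)    {2} (size 1)  
  chi_0          1             1               1             
  chi_1          1             exp(2*I*pi/3)   exp(-2*I*pi/3)
  chi_2          1             exp(-2*I*pi/3)  exp(2*I*pi/3) 

Spot check: chi_1(2) = zeta_3^(1*2) = zeta_3^2 = exp(-2*I*pi/3).

Z/3Z is abelian, so all 3 irreducible complex representations are 1-dimensional. They are given by chi_k(m) = zeta_3^(k*m) for k = 0,...,2. Row orthogonality: sum_m chi_k(m) conj(chi_l(m)) = 3 * [k = l].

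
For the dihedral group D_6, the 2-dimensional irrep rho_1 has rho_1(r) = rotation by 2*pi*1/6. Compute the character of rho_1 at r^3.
chi_{rho_1}(r^3) = 2*cos(2*pi*1*3/6) = -2

Solution. rho_1(r^3) is rotation by angle 2*pi*1*3/6, whose trace is 2*cos(2*pi*1*3/6) = -2.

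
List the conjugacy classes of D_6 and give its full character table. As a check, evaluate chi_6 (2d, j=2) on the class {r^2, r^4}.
Conjugacy classes: {e} of size 1, {r^3} of size 1, {r^1, r^5} of size 2, {r^2, r^4} of size 2, {s, sr^2, ...} of size 3, {sr, sr^3, ...} of size 3.
Character table:
  irrep \ class              {e} (size 1)  {r^3} (size 1)  {r^1, r^5} (size 2)  {r^2, r^4} (size 2)  {s, sr^2, ...} (size 3)  {sr, sr^3, ...} (size 3)
  chi_1 (triv)               1             1               1                    1                    1                        1                       
  chi_2 (sign: r->1, s->-1)  1             1               1                    1                    -1                       -1                      
  chi_3 (r->-1, s->1)        1             -1              -1                   1                    1                        -1                      
  chi_4 (r->-1, s->-1)       1             -1              -1                   1                    -1                       1                       
  chi_5 (2d, j=1)            2             -2              1                    -1                   0                        0                       
  chi_6 (2d, j=2)            2             2               -1                   -1                   0                        0                       

Spot check: chi_6 (2d, j=2) on {r^2, r^4} = -1.

Reasoning: D_6 has order 2*6 = 12 with 6 conjugacy classes, hence 6 irreducibles. Sum of squared dims 1 + 1 + 1 + 1 + 4 + 4 = 12 = |G|. Linear characters come from the abelianisation; the 2-dimensional irreps have character r^k -> 2*cos(2*pi*j*k/6), reflections -> 0.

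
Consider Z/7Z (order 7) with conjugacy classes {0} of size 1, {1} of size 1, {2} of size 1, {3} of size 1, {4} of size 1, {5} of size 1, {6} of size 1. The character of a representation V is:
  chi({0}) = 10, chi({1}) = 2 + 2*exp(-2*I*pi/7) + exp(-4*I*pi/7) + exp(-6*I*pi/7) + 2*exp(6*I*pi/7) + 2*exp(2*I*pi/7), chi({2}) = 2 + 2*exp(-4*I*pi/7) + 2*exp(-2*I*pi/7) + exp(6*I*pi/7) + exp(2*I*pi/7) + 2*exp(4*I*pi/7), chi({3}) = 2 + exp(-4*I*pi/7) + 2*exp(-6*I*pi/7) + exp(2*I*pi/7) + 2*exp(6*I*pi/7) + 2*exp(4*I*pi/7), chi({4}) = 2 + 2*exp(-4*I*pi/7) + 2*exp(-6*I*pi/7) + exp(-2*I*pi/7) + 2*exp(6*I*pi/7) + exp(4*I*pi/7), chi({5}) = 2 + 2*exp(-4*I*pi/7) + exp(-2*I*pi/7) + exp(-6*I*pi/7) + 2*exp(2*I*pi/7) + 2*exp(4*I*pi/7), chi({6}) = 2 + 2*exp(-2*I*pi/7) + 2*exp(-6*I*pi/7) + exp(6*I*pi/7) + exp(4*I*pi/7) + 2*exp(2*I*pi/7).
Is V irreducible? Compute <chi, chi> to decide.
Not irreducible (reducible): <chi, chi> = 18 > 1.

Explanation: <chi, chi> = (1/|G|) sum_C |C| * |chi(C)|^2 = (1/7)[1*|10|^2 + 1*|2 + 2*exp(-2*I*pi/7) + exp(-4*I*pi/7) + exp(-6*I*pi/7) + 2*exp(6*I*pi/7) + 2*exp(2*I*pi/7)|^2 + 1*|2 + 2*exp(-4*I*pi/7) + 2*exp(-2*I*pi/7) + exp(6*I*pi/7) + exp(2*I*pi/7) + 2*exp(4*I*pi/7)|^2 + 1*|2 + exp(-4*I*pi/7) + 2*exp(-6*I*pi/7) + exp(2*I*pi/7) + 2*exp(6*I*pi/7) + 2*exp(4*I*pi/7)|^2 + 1*|2 + 2*exp(-4*I*pi/7) + 2*exp(-6*I*pi/7) + exp(-2*I*pi/7) + 2*exp(6*I*pi/7) + exp(4*I*pi/7)|^2 + 1*|2 + 2*exp(-4*I*pi/7) + exp(-2*I*pi/7) + exp(-6*I*pi/7) + 2*exp(2*I*pi/7) + 2*exp(4*I*pi/7)|^2 + 1*|2 + 2*exp(-2*I*pi/7) + 2*exp(-6*I*pi/7) + exp(6*I*pi/7) + exp(4*I*pi/7) + 2*exp(2*I*pi/7)|^2]
  = (1/7)[(100) + (18 + 14*exp(-4*I*pi/7) + 13*exp(-2*I*pi/7) + 14*exp(-6*I*pi/7) + 14*exp(6*I*pi/7) + 13*exp(2*I*pi/7) + 14*exp(4*I*pi/7)) + (18 + 13*exp(-4*I*pi/7) + 14*exp(-2*I*pi/7) + 14*exp(-6*I*pi/7) + 14*exp(6*I*pi/7) + 14*exp(2*I*pi/7) + 13*exp(4*I*pi/7)) + (18 + 14*exp(-4*I*pi/7) + 14*exp(-2*I*pi/7) + 13*exp(-6*I*pi/7) + 13*exp(6*I*pi/7) + 14*exp(2*I*pi/7) + 14*exp(4*I*pi/7)) + (18 + 14*exp(-4*I*pi/7) + 14*exp(-2*I*pi/7) + 13*exp(-6*I*pi/7) + 13*exp(6*I*pi/7) + 14*exp(2*I*pi/7) + 14*exp(4*I*pi/7)) + (18 + 13*exp(-4*I*pi/7) + 14*exp(-2*I*pi/7) + 14*exp(-6*I*pi/7) + 14*exp(6*I*pi/7) + 14*exp(2*I*pi/7) + 13*exp(4*I*pi/7)) + (18 + 14*exp(-4*I*pi/7) + 13*exp(-2*I*pi/7) + 14*exp(-6*I*pi/7) + 14*exp(6*I*pi/7) + 13*exp(2*I*pi/7) + 14*exp(4*I*pi/7))] = 126/7 = 18.
(Exp terms are combined using exp(i*s)*conj(exp(i*t)) = exp(i*(s-t)), and sums of them are collapsed using the identity that for every m > 1 the m distinct m-th roots of unity sum to 0, e.g. 1 + exp(2*I*pi/3) + exp(-2*I*pi/3) = 0.)
A character is irreducible iff <chi, chi> = 1, so this representation is reducible.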